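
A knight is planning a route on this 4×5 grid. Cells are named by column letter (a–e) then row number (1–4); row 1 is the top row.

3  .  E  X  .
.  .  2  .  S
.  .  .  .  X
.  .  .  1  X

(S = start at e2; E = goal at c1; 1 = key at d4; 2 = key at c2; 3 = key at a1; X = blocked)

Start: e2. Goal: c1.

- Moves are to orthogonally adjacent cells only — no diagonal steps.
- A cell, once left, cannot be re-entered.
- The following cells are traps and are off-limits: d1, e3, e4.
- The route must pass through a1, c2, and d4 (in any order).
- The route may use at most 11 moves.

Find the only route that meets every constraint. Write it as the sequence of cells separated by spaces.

e2 d2 d3 d4 c4 c3 c2 b2 a2 a1 b1 c1

Any route must reach a1, c2, and d4 and still end at c1 within 11 moves, so the order of the required stops is forced.
Route from e2: left to d2, 2× down (reaching d4), left to c4, 2× up (reaching c2), 2× left (reaching a2), up to a1, 2× right (reaching c1) — 11 moves in all.
Check: all required cells visited; 11 ≤ 11 moves.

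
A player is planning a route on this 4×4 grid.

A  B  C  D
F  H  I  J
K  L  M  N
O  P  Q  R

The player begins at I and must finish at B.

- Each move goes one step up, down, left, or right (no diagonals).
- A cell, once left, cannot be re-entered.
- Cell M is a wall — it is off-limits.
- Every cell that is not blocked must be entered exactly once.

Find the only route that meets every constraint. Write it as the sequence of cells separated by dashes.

I - C - D - J - N - R - Q - P - O - K - L - H - F - A - B

Need to visit all 15 open cells exactly once, starting at I and ending at B.
Cell Q has only two open neighbours (P and R), so the path must pass straight through it: one of those is the cell it's entered from and the other is where it exits.
Route from I: up 1 to C, right 1 to D, down 3 to R, left 3 to O, up 1 to K, right 1 to L, up 1 to H, left 1 to F, up 1 to A, right 1 to B — 14 moves in all.
Check: all 15 open cells covered.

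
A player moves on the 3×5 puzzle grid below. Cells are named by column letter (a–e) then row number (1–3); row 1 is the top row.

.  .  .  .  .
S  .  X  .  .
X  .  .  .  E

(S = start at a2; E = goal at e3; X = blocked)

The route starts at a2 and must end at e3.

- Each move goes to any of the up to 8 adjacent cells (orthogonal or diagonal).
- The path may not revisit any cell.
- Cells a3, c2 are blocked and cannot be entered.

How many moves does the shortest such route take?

With diagonal moves allowed, the Chebyshev distance max(|Δrow|,|Δcol|) from a2 to e3 is 4, so at least 4 moves are needed.
A route of 4 moves achieves this: a2 → b1 → c1 → d2 → e3.
Since 4 matches the lower bound, it is optimal.

4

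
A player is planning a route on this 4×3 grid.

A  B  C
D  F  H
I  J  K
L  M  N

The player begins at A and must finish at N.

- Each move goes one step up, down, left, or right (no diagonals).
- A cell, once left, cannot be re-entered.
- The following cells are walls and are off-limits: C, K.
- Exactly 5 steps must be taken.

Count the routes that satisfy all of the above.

Need simple routes of exactly 5 moves from A to N (Manhattan distance 5, so 0 moves are spent on a detour and 0 undoing it).
Enumerating: A D I L M N | A D I J M N | A D F J M N | A B F J M N.
That gives 4 routes.

4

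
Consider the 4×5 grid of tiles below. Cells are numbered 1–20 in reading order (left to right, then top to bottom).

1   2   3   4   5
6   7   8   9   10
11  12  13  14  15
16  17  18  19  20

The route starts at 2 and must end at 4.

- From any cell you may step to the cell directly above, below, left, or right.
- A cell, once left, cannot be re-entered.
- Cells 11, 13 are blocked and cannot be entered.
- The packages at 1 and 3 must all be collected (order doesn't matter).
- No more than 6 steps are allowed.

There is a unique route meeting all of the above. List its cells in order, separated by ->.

Any route must reach 1 and 3 and still end at 4 within 6 moves, so the order of the required stops is forced.
Route from 2: left to 1, down to 6, 2× right (reaching 8), up to 3, right to 4 — 6 moves in all.
Check: all required cells visited; 6 ≤ 6 moves.

2 -> 1 -> 6 -> 7 -> 8 -> 3 -> 4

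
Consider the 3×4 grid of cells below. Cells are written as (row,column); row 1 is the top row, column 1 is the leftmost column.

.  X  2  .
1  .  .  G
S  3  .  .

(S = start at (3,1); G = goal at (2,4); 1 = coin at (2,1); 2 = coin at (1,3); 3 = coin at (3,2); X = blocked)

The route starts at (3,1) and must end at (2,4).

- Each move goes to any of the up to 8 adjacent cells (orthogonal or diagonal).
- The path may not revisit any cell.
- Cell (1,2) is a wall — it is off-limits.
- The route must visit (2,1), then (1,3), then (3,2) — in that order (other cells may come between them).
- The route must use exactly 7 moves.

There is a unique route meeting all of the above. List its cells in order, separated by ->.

(3,1) -> (2,1) -> (2,2) -> (1,3) -> (2,3) -> (3,2) -> (3,3) -> (2,4)

The waypoints must appear in the order (2,1), (1,3), (3,2), with no cell reused.
Route from (3,1): up to (2,1), right to (2,2), up-right to (1,3), down to (2,3), down-left to (3,2), right to (3,3), up-right to (2,4) — 7 moves in all.
Check: order respected (1 at step 1, 2 at step 3, 3 at step 5); 7 moves as required.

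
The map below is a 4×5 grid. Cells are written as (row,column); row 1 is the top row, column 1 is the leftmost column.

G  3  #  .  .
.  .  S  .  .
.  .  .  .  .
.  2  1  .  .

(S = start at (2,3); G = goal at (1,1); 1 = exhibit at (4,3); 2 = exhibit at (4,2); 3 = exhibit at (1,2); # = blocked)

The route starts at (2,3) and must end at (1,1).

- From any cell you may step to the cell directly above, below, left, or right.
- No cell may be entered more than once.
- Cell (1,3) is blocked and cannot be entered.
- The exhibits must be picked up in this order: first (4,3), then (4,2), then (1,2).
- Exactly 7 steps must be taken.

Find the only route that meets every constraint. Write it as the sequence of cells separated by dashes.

(2,3) - (3,3) - (4,3) - (4,2) - (3,2) - (2,2) - (1,2) - (1,1)

The waypoints must appear in the order (4,3), (4,2), (1,2), with no cell reused.
Route from (2,3): down 2 to (4,3), left 1 to (4,2), up 3 to (1,2), left 1 to (1,1) — 7 moves in all.
Check: order respected (1 at step 2, 2 at step 3, 3 at step 6); 7 moves as required.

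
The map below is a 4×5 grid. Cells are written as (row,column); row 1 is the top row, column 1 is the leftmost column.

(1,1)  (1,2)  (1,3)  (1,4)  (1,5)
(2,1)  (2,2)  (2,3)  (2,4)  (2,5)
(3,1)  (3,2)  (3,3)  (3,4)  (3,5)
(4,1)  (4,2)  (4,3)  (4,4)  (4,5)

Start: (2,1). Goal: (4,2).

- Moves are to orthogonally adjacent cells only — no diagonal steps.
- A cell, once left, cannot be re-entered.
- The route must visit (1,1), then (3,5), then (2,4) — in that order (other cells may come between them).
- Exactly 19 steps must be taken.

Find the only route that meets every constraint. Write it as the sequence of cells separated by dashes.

The waypoints must appear in the order (1,1), (3,5), (2,4), with no cell reused.
Route from (2,1): up to (1,1), 4× right (reaching (1,5)), 3× down (reaching (4,5)), 2× left (reaching (4,3)), up to (3,3), right to (3,4), up to (2,4), 2× left (reaching (2,2)), down to (3,2), left to (3,1), down to (4,1), right to (4,2) — 19 moves in all.
Check: order respected ((1,1) at step 1, (3,5) at step 7, (2,4) at step 13); 19 moves as required.

(2,1) - (1,1) - (1,2) - (1,3) - (1,4) - (1,5) - (2,5) - (3,5) - (4,5) - (4,4) - (4,3) - (3,3) - (3,4) - (2,4) - (2,3) - (2,2) - (3,2) - (3,1) - (4,1) - (4,2)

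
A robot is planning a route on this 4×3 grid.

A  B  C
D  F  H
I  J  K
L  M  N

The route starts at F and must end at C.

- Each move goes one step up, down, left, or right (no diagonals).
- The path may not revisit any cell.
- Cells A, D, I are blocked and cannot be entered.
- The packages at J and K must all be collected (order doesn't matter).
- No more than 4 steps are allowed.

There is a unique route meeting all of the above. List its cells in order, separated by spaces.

Any route must reach J and K and still end at C within 4 moves, so the order of the required stops is forced.
Route from F: down 1 to J, right 1 to K, up 2 to C — 4 moves in all.
Check: all required cells visited; 4 ≤ 4 moves.

F J K H C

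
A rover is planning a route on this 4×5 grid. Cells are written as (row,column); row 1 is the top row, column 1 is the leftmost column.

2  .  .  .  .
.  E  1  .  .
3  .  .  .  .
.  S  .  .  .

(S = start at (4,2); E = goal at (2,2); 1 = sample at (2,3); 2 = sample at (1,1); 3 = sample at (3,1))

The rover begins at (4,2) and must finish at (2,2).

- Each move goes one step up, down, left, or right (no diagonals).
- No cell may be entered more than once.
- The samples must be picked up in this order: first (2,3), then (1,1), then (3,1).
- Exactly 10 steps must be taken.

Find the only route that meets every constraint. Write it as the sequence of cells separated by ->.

The waypoints must appear in the order (2,3), (1,1), (3,1), with no cell reused.
Route from (4,2): right 1 to (4,3), up 3 to (1,3), left 2 to (1,1), down 2 to (3,1), right 1 to (3,2), up 1 to (2,2) — 10 moves in all.
Check: order respected (1 at step 3, 2 at step 6, 3 at step 8); 10 moves as required.

(4,2) -> (4,3) -> (3,3) -> (2,3) -> (1,3) -> (1,2) -> (1,1) -> (2,1) -> (3,1) -> (3,2) -> (2,2)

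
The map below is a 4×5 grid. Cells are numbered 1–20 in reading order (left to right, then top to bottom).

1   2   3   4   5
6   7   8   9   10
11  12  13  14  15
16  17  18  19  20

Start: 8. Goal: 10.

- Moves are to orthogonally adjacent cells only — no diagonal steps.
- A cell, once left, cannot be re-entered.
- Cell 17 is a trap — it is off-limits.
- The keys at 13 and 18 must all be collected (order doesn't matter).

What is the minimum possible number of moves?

6

Any route passes through 13 and 18 in some order between 8 and 10. Summing Manhattan distances along each leg and taking the cheapest ordering (8 → 13 → 18 → 10) gives a lower bound of 1 + 1 + 4 = 6 moves.
A route of 6 moves achieves this: 8 → 13 → 18 → 19 → 14 → 9 → 10.
Since 6 matches the lower bound, it is optimal.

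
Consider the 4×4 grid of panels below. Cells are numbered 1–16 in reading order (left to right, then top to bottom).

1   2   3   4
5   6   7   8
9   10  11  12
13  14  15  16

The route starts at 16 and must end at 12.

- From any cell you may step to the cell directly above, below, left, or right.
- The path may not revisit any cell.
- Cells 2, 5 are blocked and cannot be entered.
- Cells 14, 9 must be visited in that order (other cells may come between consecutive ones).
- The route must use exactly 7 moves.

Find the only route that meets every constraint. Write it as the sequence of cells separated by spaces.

16 15 14 13 9 10 11 12

The waypoints must appear in the order 14, 9, with no cell reused.
Route from 16: 3× left (reaching 13), up to 9, 3× right (reaching 12) — 7 moves in all.
Check: order respected (14 at step 2, 9 at step 4); 7 moves as required.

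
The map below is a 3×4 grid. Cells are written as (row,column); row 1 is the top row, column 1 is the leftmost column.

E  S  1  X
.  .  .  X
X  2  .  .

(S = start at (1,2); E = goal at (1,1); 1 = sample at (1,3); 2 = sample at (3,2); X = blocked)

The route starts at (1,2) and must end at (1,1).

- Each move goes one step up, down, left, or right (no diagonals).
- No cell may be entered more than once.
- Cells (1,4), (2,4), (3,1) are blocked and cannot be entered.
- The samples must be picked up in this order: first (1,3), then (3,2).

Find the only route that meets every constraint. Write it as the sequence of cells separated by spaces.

(1,2) (1,3) (2,3) (3,3) (3,2) (2,2) (2,1) (1,1)

The waypoints must appear in the order (1,3), (3,2), with no cell reused.
Route from (1,2): right 1 to (1,3), down 2 to (3,3), left 1 to (3,2), up 1 to (2,2), left 1 to (2,1), up 1 to (1,1) — 7 moves in all.
Check: order respected (1 at step 1, 2 at step 4).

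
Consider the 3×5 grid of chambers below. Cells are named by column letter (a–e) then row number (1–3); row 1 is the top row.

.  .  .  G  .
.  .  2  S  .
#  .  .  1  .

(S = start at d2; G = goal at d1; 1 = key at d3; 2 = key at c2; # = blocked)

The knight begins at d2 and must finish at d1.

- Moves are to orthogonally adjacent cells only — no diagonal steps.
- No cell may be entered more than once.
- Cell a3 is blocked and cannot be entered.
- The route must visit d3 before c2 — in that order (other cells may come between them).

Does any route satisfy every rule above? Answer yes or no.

yes

One route that works: d2 → d3 → c3 → c2 → c1 → d1.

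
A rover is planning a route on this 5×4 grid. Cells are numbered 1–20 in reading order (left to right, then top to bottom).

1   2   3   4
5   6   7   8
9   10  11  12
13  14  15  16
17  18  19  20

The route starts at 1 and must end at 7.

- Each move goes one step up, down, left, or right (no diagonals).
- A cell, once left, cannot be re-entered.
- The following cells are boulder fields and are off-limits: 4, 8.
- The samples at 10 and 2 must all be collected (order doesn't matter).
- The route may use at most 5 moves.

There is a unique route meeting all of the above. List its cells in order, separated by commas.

The budget equals the shortest possible length, so every move has to be on a shortest route through the required cells.
Route from 1: right 1 to 2, down 2 to 10, right 1 to 11, up 1 to 7 — 5 moves in all.
Check: all required cells visited; 5 ≤ 5 moves.

1, 2, 6, 10, 11, 7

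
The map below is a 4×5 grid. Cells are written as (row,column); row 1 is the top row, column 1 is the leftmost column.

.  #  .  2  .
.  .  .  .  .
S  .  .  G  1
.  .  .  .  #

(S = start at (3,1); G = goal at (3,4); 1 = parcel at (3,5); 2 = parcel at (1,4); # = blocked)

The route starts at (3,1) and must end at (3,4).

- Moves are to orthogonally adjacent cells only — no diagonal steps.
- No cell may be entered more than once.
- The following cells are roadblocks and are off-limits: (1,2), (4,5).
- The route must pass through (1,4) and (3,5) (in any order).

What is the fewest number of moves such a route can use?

9

Any route passes through (1,4) and (3,5) in some order between (3,1) and (3,4). Summing Manhattan distances along each leg and taking the cheapest ordering ((3,1) → (3,5) → (1,4) → (3,4)) gives a lower bound of 4 + 3 + 2 = 9 moves.
A route of 9 moves achieves this: (3,1) → (2,1) → (2,2) → (2,3) → (1,3) → (1,4) → (2,4) → (2,5) → (3,5) → (3,4).
Since 9 matches the lower bound, it is optimal.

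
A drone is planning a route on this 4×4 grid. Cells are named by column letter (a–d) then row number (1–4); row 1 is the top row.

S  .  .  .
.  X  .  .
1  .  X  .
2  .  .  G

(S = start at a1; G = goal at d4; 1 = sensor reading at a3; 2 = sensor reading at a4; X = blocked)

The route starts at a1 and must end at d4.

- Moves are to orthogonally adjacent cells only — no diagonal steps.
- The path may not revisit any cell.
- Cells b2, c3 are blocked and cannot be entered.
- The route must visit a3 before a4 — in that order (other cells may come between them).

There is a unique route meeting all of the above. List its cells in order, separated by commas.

The waypoints must appear in the order a3, a4, with no cell reused.
Route from a1: down 3 to a4, right 3 to d4 — 6 moves in all.
Check: order respected (1 at step 2, 2 at step 3).

a1, a2, a3, a4, b4, c4, d4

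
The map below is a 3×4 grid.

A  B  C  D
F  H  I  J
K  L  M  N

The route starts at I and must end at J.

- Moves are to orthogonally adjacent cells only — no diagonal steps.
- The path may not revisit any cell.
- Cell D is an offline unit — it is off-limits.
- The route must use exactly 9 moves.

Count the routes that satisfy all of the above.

4

Need simple routes of exactly 9 moves from I to J (Manhattan distance 1, so 4 moves are spent on a detour and 4 undoing it).
Enumerating: I C B H F K L M N J | I C B A F K L M N J | I C B A F H L M N J | I H B A F K L M N J.
That gives 4 routes.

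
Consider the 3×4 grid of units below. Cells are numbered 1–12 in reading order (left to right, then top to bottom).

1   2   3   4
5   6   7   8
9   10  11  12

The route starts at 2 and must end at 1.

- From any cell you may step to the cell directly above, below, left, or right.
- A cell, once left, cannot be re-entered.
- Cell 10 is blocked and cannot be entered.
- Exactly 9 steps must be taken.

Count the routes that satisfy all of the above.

1

Need simple routes of exactly 9 moves from 2 to 1 (Manhattan distance 1, so 4 moves are spent on a detour and 4 undoing it).
Enumerating: 2 3 4 8 12 11 7 6 5 1.
That gives 1 route.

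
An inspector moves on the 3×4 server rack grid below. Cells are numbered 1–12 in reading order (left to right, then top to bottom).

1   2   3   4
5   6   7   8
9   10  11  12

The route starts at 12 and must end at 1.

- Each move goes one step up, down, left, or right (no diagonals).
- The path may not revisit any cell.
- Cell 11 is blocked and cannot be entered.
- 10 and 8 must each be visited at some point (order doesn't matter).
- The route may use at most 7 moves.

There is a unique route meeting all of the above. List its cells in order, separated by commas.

The 7-move cap with required stops at 10, 8 leaves no slack for detours.
Route from 12: up to 8, 2× left (reaching 6), down to 10, left to 9, 2× up (reaching 1) — 7 moves in all.
Check: all required cells visited; 7 ≤ 7 moves.

12, 8, 7, 6, 10, 9, 5, 1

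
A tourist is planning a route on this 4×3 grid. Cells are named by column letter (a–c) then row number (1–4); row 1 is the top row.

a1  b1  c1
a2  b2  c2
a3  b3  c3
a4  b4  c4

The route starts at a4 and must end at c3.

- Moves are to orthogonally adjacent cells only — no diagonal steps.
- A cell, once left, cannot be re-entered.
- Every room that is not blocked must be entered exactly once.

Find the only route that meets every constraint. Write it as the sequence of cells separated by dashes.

a4 - a3 - a2 - a1 - b1 - c1 - c2 - b2 - b3 - b4 - c4 - c3

Need to visit all 12 open cells exactly once, starting at a4 and ending at c3.
Cell c4 has only two open neighbours (c3 and b4), so the path must pass straight through it: one of those is the cell it's entered from and the other is where it exits.
Route from a4: up 3 to a1, right 2 to c1, down 1 to c2, left 1 to b2, down 2 to b4, right 1 to c4, up 1 to c3 — 11 moves in all.
Check: all 12 open cells covered.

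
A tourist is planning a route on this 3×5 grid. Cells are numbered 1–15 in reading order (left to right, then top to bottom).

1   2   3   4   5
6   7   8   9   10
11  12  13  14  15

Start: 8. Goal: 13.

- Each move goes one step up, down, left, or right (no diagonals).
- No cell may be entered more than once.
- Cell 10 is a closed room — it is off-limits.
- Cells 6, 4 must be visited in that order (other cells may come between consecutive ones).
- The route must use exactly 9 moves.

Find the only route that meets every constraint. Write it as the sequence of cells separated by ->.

The waypoints must appear in the order 6, 4, with no cell reused.
Route from 8: left 2 to 6, up 1 to 1, right 3 to 4, down 2 to 14, left 1 to 13 — 9 moves in all.
Check: order respected (6 at step 2, 4 at step 6); 9 moves as required.

8 -> 7 -> 6 -> 1 -> 2 -> 3 -> 4 -> 9 -> 14 -> 13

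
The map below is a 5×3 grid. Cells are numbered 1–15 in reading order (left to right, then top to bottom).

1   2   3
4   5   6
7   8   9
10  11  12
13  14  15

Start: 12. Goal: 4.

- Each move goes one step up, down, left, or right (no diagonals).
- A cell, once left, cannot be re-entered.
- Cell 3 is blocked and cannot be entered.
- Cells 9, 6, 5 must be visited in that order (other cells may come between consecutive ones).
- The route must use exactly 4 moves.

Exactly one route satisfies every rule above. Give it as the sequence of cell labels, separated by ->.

The waypoints must appear in the order 9, 6, 5, with no cell reused.
Route from 12: up 2 to 6, left 2 to 4 — 4 moves in all.
Check: order respected (9 at step 1, 6 at step 2, 5 at step 3); 4 moves as required.

12 -> 9 -> 6 -> 5 -> 4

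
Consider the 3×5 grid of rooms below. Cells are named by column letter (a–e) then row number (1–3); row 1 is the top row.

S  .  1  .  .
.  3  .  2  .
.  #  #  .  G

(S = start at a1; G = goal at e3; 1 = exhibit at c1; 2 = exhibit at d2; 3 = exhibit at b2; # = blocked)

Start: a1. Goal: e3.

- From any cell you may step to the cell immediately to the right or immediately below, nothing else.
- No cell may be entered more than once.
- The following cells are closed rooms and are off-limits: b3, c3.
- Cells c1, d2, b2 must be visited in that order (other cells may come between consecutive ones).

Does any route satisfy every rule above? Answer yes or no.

b2 lies to the left of d2, so going from d2 to b2 would need a leftward move — but moves only go right/down, so d2 cannot be visited before b2.

no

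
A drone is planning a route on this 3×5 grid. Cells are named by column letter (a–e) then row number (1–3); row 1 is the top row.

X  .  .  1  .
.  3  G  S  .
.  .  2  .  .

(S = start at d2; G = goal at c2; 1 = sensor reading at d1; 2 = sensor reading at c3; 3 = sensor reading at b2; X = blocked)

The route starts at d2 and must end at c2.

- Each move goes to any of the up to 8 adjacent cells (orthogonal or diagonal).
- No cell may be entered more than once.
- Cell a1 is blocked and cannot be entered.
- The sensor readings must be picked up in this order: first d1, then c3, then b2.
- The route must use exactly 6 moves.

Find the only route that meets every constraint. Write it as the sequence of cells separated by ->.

d2 -> d1 -> e2 -> d3 -> c3 -> b2 -> c2

The waypoints must appear in the order d1, c3, b2, with no cell reused.
Route from d2: up to d1, down-right to e2, down-left to d3, left to c3, up-left to b2, right to c2 — 6 moves in all.
Check: order respected (1 at step 1, 2 at step 4, 3 at step 5); 6 moves as required.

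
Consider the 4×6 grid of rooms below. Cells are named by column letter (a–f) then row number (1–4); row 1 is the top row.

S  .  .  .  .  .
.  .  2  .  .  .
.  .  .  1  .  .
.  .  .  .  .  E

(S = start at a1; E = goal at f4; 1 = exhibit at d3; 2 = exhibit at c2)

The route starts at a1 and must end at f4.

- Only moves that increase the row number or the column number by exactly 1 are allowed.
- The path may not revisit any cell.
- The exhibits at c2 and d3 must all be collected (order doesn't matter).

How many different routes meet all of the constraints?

A right/down-only route from a1 to f4 makes exactly 3 down-moves and 5 right-moves in some order.
With no other constraints that would be C(8,3) = 56 routes.
A monotone route can only reach the required cells in the order c2, d3, so split there and multiply the segment counts: a1→c2: 3; c2→d3: 2; d3→f4: 3; product = 18.
That gives 18 routes.

18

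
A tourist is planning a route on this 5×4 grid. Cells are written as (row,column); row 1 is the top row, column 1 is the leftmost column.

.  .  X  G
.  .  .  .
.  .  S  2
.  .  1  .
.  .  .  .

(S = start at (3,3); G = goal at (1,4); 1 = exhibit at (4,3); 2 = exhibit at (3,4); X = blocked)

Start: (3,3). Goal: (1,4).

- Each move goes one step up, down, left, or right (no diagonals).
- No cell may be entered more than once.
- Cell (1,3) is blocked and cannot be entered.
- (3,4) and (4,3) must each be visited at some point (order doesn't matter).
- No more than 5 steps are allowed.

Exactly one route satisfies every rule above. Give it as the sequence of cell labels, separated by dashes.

The 5-move cap with required stops at (3,4), (4,3) leaves no slack for detours.
Route from (3,3): down to (4,3), right to (4,4), 3× up (reaching (1,4)) — 5 moves in all.
Check: all required cells visited; 5 ≤ 5 moves.

(3,3) - (4,3) - (4,4) - (3,4) - (2,4) - (1,4)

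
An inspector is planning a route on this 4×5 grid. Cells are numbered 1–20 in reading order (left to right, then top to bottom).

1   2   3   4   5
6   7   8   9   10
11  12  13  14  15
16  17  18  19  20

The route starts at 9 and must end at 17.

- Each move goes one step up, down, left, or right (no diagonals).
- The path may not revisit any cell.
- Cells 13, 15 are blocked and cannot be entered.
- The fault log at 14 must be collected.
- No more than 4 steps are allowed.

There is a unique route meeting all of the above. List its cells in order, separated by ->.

9 -> 14 -> 19 -> 18 -> 17

The budget equals the shortest possible length, so every move has to be on a shortest route through the required cells.
Route from 9: 2× down (reaching 19), 2× left (reaching 17) — 4 moves in all.
Check: all required cells visited; 4 ≤ 4 moves.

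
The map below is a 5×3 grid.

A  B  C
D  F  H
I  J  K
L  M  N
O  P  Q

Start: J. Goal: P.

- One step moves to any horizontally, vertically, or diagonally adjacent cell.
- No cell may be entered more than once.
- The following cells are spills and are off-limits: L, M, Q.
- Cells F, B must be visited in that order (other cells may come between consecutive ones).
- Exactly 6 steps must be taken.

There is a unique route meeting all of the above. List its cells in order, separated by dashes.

J - F - B - H - K - N - P

The waypoints must appear in the order F, B, with no cell reused.
Route from J: up 2 to B, down-right 1 to H, down 2 to N, down-left 1 to P — 6 moves in all.
Check: order respected (F at step 1, B at step 2); 6 moves as required.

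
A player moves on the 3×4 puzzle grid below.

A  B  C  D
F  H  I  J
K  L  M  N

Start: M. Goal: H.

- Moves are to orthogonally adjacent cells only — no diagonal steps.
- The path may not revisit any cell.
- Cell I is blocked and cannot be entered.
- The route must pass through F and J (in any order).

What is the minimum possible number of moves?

8

Any route passes through F and J in some order between M and H. Summing Manhattan distances along each leg and taking the cheapest ordering (M → J → F → H) gives a lower bound of 2 + 3 + 1 = 6 moves.
That bound ignores the blocked cells. Measuring each leg by the fewest moves that actually steer around them (M→J: 2; J→F: 5; F→H: 1) raises the lower bound to 8.
A route of 8 moves exists: M → N → J → D → C → B → A → F → H.
Since 8 matches that lower bound, it is optimal.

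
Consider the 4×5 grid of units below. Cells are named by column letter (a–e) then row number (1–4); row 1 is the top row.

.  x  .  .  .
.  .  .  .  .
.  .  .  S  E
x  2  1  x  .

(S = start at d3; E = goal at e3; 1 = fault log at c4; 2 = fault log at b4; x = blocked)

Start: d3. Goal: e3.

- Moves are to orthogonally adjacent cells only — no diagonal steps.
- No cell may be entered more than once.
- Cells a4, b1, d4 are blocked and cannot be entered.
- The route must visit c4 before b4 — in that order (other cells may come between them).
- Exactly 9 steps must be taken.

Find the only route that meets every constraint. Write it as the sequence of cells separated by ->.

The waypoints must appear in the order c4, b4, with no cell reused.
Route from d3: left to c3, down to c4, left to b4, 2× up (reaching b2), 3× right (reaching e2), down to e3 — 9 moves in all.
Check: order respected (1 at step 2, 2 at step 3); 9 moves as required.

d3 -> c3 -> c4 -> b4 -> b3 -> b2 -> c2 -> d2 -> e2 -> e3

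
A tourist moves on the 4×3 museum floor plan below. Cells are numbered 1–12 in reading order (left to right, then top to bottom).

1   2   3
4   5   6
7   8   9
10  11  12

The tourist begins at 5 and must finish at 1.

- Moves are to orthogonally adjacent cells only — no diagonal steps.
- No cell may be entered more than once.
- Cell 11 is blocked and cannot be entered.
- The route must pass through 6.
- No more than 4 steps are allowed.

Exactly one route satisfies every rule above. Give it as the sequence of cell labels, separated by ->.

The 4-move cap with required stops at 6 leaves no slack for detours.
Route from 5: right 1 to 6, up 1 to 3, left 2 to 1 — 4 moves in all.
Check: all required cells visited; 4 ≤ 4 moves.

5 -> 6 -> 3 -> 2 -> 1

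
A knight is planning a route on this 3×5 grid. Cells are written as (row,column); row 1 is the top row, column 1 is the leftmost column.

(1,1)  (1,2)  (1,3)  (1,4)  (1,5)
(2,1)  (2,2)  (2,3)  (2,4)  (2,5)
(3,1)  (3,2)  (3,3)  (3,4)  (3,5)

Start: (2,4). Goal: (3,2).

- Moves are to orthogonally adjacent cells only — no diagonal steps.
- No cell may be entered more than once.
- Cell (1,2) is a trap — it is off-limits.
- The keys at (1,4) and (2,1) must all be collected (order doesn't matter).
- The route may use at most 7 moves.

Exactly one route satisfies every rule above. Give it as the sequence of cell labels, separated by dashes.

(2,4) - (1,4) - (1,3) - (2,3) - (2,2) - (2,1) - (3,1) - (3,2)

Any route must reach (1,4) and (2,1) and still end at (3,2) within 7 moves, so the order of the required stops is forced.
Route from (2,4): up 1 to (1,4), left 1 to (1,3), down 1 to (2,3), left 2 to (2,1), down 1 to (3,1), right 1 to (3,2) — 7 moves in all.
Check: all required cells visited; 7 ≤ 7 moves.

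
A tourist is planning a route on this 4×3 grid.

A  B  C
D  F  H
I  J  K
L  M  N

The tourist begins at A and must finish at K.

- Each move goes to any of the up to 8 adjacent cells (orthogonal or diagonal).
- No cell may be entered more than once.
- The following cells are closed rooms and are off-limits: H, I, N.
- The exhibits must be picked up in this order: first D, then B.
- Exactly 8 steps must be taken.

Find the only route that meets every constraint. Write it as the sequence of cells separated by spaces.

A D B C F J L M K

The waypoints must appear in the order D, B, with no cell reused.
Route from A: down 1 to D, up-right 1 to B, right 1 to C, down-left 1 to F, down 1 to J, down-left 1 to L, right 1 to M, up-right 1 to K — 8 moves in all.
Check: order respected (D at step 1, B at step 2); 8 moves as required.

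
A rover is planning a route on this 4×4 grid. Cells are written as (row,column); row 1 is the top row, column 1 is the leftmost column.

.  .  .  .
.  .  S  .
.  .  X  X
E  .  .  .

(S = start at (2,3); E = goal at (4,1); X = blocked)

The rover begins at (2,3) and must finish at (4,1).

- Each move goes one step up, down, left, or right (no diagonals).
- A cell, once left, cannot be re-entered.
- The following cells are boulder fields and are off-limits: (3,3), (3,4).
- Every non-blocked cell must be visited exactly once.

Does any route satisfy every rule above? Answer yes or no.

no

Cell (4,4) has only one open neighbour but is neither the start nor the goal, so a Hamiltonian route would have to both enter and leave it through the same neighbour — impossible without revisiting.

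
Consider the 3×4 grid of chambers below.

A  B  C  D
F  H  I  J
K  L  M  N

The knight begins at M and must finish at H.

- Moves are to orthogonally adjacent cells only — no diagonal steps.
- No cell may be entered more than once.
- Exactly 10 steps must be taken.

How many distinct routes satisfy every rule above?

Need simple routes of exactly 10 moves from M to H (Manhattan distance 2, so 4 moves are spent on a detour and 4 undoing it).
Enumerating: M I J D C B A F K L H | M L K F A B C D J I H | M N J D C B A F K L H | M N J I C B A F K L H.
That gives 4 routes.

4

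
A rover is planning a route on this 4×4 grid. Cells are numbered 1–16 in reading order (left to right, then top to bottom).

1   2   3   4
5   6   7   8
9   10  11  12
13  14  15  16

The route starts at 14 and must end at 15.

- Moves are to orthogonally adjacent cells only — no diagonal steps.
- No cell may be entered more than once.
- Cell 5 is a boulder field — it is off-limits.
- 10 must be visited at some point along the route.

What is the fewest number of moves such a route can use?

Any route passes through 10 somewhere between 14 and 15. Summing Manhattan distances along the two legs (14 → 10 → 15) gives a lower bound of 1 + 2 = 3 moves.
A route of 3 moves achieves this: 14 → 10 → 11 → 15.
Since 3 matches the lower bound, it is optimal.

3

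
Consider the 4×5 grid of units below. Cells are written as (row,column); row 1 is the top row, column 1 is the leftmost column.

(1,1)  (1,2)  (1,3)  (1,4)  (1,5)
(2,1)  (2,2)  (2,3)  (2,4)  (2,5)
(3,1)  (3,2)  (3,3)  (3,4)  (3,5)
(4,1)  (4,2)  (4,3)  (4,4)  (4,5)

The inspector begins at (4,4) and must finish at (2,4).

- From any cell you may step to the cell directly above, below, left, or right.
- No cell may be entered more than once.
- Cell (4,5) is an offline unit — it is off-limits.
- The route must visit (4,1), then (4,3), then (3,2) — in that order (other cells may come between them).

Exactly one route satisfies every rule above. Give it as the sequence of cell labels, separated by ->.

The waypoints must appear in the order (4,1), (4,3), (3,2), with no cell reused.
Route from (4,4): up 1 to (3,4), right 1 to (3,5), up 2 to (1,5), left 4 to (1,1), down 3 to (4,1), right 2 to (4,3), up 1 to (3,3), left 1 to (3,2), up 1 to (2,2), right 2 to (2,4) — 18 moves in all.
Check: order respected ((4,1) at step 11, (4,3) at step 13, (3,2) at step 15).

(4,4) -> (3,4) -> (3,5) -> (2,5) -> (1,5) -> (1,4) -> (1,3) -> (1,2) -> (1,1) -> (2,1) -> (3,1) -> (4,1) -> (4,2) -> (4,3) -> (3,3) -> (3,2) -> (2,2) -> (2,3) -> (2,4)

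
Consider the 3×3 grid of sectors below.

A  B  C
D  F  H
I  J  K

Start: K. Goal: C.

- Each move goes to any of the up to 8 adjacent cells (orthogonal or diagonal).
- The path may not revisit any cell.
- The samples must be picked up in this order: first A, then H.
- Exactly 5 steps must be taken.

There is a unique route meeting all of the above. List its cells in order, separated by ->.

K -> F -> A -> B -> H -> C

The waypoints must appear in the order A, H, with no cell reused.
Route from K: 2× up-left (reaching A), right to B, down-right to H, up to C — 5 moves in all.
Check: order respected (A at step 2, H at step 4); 5 moves as required.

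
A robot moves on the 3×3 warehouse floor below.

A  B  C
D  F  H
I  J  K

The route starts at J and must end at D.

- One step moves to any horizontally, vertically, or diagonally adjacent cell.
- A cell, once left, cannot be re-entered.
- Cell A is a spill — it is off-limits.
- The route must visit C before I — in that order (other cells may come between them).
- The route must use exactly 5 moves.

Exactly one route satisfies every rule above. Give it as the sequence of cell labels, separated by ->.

J -> H -> C -> F -> I -> D

The waypoints must appear in the order C, I, with no cell reused.
Route from J: up-right to H, up to C, 2× down-left (reaching I), up to D — 5 moves in all.
Check: order respected (C at step 2, I at step 4); 5 moves as required.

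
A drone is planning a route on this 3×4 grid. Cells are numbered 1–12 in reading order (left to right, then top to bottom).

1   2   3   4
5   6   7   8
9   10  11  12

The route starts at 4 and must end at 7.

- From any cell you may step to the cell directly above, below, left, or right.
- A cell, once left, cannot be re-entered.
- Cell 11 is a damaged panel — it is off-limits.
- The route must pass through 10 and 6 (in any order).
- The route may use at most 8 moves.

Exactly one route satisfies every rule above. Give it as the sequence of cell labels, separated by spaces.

Any route must reach 10 and 6 and still end at 7 within 8 moves, so the order of the required stops is forced.
Route from 4: 3× left (reaching 1), 2× down (reaching 9), right to 10, up to 6, right to 7 — 8 moves in all.
Check: all required cells visited; 8 ≤ 8 moves.

4 3 2 1 5 9 10 6 7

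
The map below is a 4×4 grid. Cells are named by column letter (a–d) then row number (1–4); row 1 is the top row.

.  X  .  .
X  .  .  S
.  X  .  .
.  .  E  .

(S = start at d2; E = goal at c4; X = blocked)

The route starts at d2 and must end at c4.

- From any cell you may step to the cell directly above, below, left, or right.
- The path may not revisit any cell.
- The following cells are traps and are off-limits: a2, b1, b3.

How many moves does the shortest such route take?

3

The Manhattan distance from d2 to c4 is |2−4| + |4−3| = 3, so at least 3 moves are needed.
A route of 3 moves achieves this: d2 → d3 → d4 → c4.
Since 3 matches the lower bound, it is optimal.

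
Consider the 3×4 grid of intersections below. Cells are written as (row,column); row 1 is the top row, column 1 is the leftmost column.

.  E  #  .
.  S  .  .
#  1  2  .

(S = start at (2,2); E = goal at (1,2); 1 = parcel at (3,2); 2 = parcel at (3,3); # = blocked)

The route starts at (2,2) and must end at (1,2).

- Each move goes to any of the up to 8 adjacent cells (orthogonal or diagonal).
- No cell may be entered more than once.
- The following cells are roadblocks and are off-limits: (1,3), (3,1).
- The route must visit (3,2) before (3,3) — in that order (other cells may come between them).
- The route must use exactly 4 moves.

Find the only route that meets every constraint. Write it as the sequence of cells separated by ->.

The waypoints must appear in the order (3,2), (3,3), with no cell reused.
Route from (2,2): down 1 to (3,2), right 1 to (3,3), up 1 to (2,3), up-left 1 to (1,2) — 4 moves in all.
Check: order respected (1 at step 1, 2 at step 2); 4 moves as required.

(2,2) -> (3,2) -> (3,3) -> (2,3) -> (1,2)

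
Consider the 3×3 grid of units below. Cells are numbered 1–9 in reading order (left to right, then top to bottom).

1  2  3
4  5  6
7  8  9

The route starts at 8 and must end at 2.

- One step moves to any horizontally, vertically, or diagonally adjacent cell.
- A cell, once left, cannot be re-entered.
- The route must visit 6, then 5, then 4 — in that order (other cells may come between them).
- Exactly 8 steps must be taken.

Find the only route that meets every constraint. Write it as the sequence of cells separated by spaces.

8 9 6 3 5 7 4 1 2

The waypoints must appear in the order 6, 5, 4, with no cell reused.
Route from 8: right to 9, 2× up (reaching 3), 2× down-left (reaching 7), 2× up (reaching 1), right to 2 — 8 moves in all.
Check: order respected (6 at step 2, 5 at step 4, 4 at step 6); 8 moves as required.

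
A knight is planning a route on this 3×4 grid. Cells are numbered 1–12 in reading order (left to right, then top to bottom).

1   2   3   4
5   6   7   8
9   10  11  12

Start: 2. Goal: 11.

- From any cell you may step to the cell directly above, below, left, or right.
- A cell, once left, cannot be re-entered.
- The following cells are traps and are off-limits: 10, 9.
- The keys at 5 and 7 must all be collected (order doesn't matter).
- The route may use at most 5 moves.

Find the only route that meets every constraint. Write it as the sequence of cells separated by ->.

2 -> 1 -> 5 -> 6 -> 7 -> 11

Any route must reach 5 and 7 and still end at 11 within 5 moves, so the order of the required stops is forced.
Route from 2: left to 1, down to 5, 2× right (reaching 7), down to 11 — 5 moves in all.
Check: all required cells visited; 5 ≤ 5 moves.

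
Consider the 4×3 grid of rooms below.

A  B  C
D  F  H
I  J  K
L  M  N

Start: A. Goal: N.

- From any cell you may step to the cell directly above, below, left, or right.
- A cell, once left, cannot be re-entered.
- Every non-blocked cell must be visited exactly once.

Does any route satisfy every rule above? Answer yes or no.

yes

One route that works: A → D → I → L → M → J → F → B → C → H → K → N.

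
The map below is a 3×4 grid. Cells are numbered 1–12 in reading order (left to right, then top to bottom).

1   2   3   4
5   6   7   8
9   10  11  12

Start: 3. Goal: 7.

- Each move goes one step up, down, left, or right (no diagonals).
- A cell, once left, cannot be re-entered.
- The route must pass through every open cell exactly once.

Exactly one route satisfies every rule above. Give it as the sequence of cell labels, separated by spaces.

3 4 8 12 11 10 9 5 1 2 6 7

Need to visit all 12 open cells exactly once, starting at 3 and ending at 7.
Route from 3: right 1 to 4, down 2 to 12, left 3 to 9, up 2 to 1, right 1 to 2, down 1 to 6, right 1 to 7 — 11 moves in all.
Check: all 12 open cells covered.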